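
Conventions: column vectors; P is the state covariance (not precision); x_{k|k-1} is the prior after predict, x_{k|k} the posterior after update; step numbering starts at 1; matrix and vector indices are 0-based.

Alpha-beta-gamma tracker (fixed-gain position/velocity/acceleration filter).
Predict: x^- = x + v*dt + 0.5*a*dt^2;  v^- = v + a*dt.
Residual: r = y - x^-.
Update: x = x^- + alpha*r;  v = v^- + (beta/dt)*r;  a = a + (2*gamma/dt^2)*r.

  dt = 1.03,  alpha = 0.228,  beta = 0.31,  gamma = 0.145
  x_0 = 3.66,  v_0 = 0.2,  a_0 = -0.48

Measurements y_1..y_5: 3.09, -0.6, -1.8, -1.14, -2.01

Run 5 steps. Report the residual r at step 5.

step 1: x_pred=3.6114  r=-0.5214  x^+=3.4925  v^+=-0.4513  a^+=-0.6225
step 2: x_pred=2.6974  r=-3.2974  x^+=1.9456  v^+=-2.0849  a^+=-1.5239
step 3: x_pred=-1.0102  r=-0.7898  x^+=-1.1903  v^+=-3.8922  a^+=-1.7398
step 4: x_pred=-6.1222  r=4.9822  x^+=-4.9862  v^+=-4.1847  a^+=-0.3779
step 5: x_pred=-9.4969  r=7.4869  x^+=-7.7899  v^+=-2.3206  a^+=1.6687

resid = 7.4869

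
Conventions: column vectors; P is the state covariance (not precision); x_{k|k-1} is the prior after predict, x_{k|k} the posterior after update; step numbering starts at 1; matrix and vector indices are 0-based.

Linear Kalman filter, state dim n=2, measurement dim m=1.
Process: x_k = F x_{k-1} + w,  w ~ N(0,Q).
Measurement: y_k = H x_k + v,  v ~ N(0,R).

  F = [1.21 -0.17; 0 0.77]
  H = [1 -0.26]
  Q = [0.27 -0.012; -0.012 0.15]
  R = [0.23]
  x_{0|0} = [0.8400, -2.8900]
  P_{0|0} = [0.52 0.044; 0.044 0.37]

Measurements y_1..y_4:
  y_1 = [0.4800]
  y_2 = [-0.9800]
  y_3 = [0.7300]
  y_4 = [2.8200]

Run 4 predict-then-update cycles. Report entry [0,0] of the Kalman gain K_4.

K[0,0] = 0.6644

step 1: x^-=[1.5077, -2.2253]  P^-=[1.0239 -0.0194; -0.0194 0.3694]  S=[1.2890]  K=[0.7983; -0.0896]  nu=[-1.6063]  x^+=[0.2254, -2.0814]  P^+=[0.2025 0.0727; 0.0727 0.3590]
step 2: x^-=[0.6266, -1.6027]  P^-=[0.5470 0.0088; 0.0088 0.3629]  S=[0.7969]  K=[0.6835; -0.1074]  nu=[-2.0233]  x^+=[-0.7563, -1.3854]  P^+=[0.1747 0.0673; 0.0673 0.3537]
step 3: x^-=[-0.6795, -1.0668]  P^-=[0.5083 0.0044; 0.0044 0.3597]  S=[0.7604]  K=[0.6670; -0.1172]  nu=[1.1322]  x^+=[0.0756, -1.1995]  P^+=[0.1700 0.0638; 0.0638 0.3492]
step 4: x^-=[0.2955, -0.9236]  P^-=[0.5027 0.0018; 0.0018 0.3571]  S=[0.7560]  K=[0.6644; -0.1205]  nu=[2.2844]  x^+=[1.8133, -1.1989]  P^+=[0.1690 0.0623; 0.0623 0.3461]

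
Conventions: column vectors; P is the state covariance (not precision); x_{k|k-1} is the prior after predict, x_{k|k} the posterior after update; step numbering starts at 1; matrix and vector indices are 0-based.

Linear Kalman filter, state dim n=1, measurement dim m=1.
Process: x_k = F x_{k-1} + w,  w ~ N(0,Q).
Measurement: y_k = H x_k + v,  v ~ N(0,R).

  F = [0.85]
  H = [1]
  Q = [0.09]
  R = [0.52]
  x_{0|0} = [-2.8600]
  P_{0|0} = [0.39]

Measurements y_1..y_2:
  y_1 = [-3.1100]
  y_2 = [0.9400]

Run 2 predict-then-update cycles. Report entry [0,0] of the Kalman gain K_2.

step 1: x^-=[-2.4310]  P^-=[0.3718]  S=[0.8918]  K=[0.4169]  nu=[-0.6790]  x^+=[-2.7141]  P^+=[0.2168]
step 2: x^-=[-2.3070]  P^-=[0.2466]  S=[0.7666]  K=[0.3217]  nu=[3.2470]  x^+=[-1.2624]  P^+=[0.1673]

K[0,0] = 0.3217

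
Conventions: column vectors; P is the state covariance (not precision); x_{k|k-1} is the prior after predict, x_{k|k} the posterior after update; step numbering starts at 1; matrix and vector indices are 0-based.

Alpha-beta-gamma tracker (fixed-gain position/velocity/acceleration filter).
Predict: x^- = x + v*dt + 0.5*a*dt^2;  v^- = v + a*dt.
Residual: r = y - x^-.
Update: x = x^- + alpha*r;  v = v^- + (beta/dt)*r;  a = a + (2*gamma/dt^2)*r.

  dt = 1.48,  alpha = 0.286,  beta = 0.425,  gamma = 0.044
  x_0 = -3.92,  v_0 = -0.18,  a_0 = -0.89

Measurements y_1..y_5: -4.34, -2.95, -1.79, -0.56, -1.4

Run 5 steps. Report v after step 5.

v_post = 1.7677

step 1: x_pred=-5.1611  r=0.8211  x^+=-4.9263  v^+=-1.2614  a^+=-0.8570
step 2: x_pred=-7.7318  r=4.7818  x^+=-6.3642  v^+=-1.1566  a^+=-0.6649
step 3: x_pred=-8.8042  r=7.0142  x^+=-6.7981  v^+=-0.1265  a^+=-0.3831
step 4: x_pred=-7.4049  r=6.8449  x^+=-5.4473  v^+=1.2721  a^+=-0.1081
step 5: x_pred=-3.6829  r=2.2829  x^+=-3.0300  v^+=1.7677  a^+=-0.0164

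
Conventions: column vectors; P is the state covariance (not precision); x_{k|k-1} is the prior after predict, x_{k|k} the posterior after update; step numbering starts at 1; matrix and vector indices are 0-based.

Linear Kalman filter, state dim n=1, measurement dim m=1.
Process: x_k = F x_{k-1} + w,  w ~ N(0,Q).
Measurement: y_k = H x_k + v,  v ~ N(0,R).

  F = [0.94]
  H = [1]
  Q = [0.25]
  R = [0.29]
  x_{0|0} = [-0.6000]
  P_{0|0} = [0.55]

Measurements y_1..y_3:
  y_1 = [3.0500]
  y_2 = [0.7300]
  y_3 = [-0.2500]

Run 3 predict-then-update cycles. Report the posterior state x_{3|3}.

step 1: x^-=[-0.5640]  P^-=[0.7360]  S=[1.0260]  K=[0.7173]  nu=[3.6140]  x^+=[2.0285]  P^+=[0.2080]
step 2: x^-=[1.9068]  P^-=[0.4338]  S=[0.7238]  K=[0.5993]  nu=[-1.1768]  x^+=[1.2015]  P^+=[0.1738]
step 3: x^-=[1.1294]  P^-=[0.4036]  S=[0.6936]  K=[0.5819]  nu=[-1.3794]  x^+=[0.3268]  P^+=[0.1687]

x_post = [0.3268]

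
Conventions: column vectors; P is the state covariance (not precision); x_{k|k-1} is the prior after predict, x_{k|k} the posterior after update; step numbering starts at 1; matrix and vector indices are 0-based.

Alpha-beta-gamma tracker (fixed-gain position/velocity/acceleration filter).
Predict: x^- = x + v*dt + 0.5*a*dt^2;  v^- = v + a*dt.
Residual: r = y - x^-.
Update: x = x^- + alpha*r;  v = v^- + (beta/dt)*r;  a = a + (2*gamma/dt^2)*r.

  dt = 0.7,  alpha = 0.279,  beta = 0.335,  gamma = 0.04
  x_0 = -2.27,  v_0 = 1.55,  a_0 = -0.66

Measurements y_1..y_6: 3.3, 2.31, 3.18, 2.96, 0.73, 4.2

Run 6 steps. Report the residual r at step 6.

resid = 1.4064

step 1: x_pred=-1.3467  r=4.6467  x^+=-0.0503  v^+=3.3118  a^+=0.0986
step 2: x_pred=2.2921  r=0.0179  x^+=2.2971  v^+=3.3894  a^+=0.1016
step 3: x_pred=4.6946  r=-1.5146  x^+=4.2720  v^+=2.7356  a^+=-0.1457
step 4: x_pred=6.1513  r=-3.1913  x^+=5.2609  v^+=1.1064  a^+=-0.6667
step 5: x_pred=5.8720  r=-5.1420  x^+=4.4374  v^+=-1.8211  a^+=-1.5062
step 6: x_pred=2.7936  r=1.4064  x^+=3.1860  v^+=-2.2024  a^+=-1.2766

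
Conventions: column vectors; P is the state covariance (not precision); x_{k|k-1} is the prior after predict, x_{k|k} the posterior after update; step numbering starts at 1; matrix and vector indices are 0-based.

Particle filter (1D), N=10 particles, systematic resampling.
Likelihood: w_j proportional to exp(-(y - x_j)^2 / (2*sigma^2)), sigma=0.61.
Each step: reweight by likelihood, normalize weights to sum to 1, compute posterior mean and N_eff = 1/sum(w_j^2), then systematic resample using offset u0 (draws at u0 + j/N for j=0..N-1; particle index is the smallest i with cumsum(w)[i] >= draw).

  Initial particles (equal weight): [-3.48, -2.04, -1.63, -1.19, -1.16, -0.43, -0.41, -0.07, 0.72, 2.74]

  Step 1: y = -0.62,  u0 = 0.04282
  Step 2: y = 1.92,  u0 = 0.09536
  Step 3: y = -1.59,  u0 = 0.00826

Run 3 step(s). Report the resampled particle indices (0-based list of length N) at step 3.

step 1: w=[0.0000, 0.0155, 0.0591, 0.1505, 0.1574, 0.2219, 0.2195, 0.1551, 0.0209, 0.0000]  mean=-0.6710  Neff=5.7769  idx=[2, 3, 4, 4, 5, 5, 6, 6, 7, 7]
step 2: w=[0.0000, 0.0002, 0.0002, 0.0002, 0.0485, 0.0485, 0.0550, 0.0550, 0.3961, 0.3961]  mean=-0.1431  Neff=3.0811  idx=[5, 7, 8, 8, 8, 8, 9, 9, 9, 9]
step 3: w=[0.2423, 0.2275, 0.0663, 0.0663, 0.0663, 0.0663, 0.0663, 0.0663, 0.0663, 0.0663]  mean=-0.2346  Neff=6.8674  idx=[0, 0, 0, 1, 1, 2, 4, 5, 7, 8]

resampled_idx = [0, 0, 0, 1, 1, 2, 4, 5, 7, 8]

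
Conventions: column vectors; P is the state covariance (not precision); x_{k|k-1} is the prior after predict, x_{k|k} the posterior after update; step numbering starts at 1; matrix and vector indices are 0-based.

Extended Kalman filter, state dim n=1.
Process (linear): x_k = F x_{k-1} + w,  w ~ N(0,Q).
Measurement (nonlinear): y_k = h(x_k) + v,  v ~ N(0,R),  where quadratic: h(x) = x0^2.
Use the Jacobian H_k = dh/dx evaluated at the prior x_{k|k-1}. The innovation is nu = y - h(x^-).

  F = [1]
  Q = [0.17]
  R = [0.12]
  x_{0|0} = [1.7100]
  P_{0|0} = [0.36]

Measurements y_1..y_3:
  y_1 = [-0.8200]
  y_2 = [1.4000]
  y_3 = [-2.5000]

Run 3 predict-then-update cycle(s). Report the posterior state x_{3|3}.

x_post = [-0.3120]

step 1: x^-=[1.7100]  P^-=[0.5300]  H_jac=[3.4200]  S=[6.3191]  K=[0.2868]  nu=[-3.7441]  x^+=[0.6360]  P^+=[0.0101]
step 2: x^-=[0.6360]  P^-=[0.1801]  H_jac=[1.2720]  S=[0.4114]  K=[0.5568]  nu=[0.9955]  x^+=[1.1903]  P^+=[0.0525]
step 3: x^-=[1.1903]  P^-=[0.2225]  H_jac=[2.3806]  S=[1.3811]  K=[0.3836]  nu=[-3.9168]  x^+=[-0.3120]  P^+=[0.0193]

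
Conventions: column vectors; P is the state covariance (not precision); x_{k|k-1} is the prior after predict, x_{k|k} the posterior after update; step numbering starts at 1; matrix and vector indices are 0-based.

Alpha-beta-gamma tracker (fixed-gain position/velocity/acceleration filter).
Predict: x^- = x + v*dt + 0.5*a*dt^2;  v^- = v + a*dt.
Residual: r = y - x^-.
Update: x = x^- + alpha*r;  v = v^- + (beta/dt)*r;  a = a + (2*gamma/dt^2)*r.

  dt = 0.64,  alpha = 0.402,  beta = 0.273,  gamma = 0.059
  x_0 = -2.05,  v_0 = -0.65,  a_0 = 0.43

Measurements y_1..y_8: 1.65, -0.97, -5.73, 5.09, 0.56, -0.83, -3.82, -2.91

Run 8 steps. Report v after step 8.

step 1: x_pred=-2.3779  r=4.0279  x^+=-0.7587  v^+=1.3434  a^+=1.5904
step 2: x_pred=0.4268  r=-1.3968  x^+=-0.1347  v^+=1.7654  a^+=1.1880
step 3: x_pred=1.2384  r=-6.9684  x^+=-1.5629  v^+=-0.4467  a^+=-0.8195
step 4: x_pred=-2.0166  r=7.1066  x^+=0.8402  v^+=2.0602  a^+=1.2278
step 5: x_pred=2.4102  r=-1.8502  x^+=1.6664  v^+=2.0568  a^+=0.6948
step 6: x_pred=3.1251  r=-3.9551  x^+=1.5351  v^+=0.8144  a^+=-0.4446
step 7: x_pred=1.9653  r=-5.7853  x^+=-0.3604  v^+=-1.9380  a^+=-2.1113
step 8: x_pred=-2.0331  r=-0.8769  x^+=-2.3856  v^+=-3.6632  a^+=-2.3639

v_post = -3.6632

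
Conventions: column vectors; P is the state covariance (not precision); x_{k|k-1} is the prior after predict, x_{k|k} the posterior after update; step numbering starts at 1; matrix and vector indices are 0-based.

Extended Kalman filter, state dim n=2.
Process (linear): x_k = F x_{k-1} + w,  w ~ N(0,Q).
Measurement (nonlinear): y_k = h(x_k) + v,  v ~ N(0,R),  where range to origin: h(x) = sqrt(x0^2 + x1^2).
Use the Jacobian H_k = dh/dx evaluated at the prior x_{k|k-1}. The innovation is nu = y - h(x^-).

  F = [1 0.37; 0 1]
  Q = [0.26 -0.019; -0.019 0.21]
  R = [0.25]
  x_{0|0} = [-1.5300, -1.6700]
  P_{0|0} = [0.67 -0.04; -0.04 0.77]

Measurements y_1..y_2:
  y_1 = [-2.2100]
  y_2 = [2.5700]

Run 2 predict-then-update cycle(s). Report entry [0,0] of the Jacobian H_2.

H_jac[0,0] = 0.8153

step 1: x^-=[-2.1479, -1.6700]  P^-=[1.0058 0.2259; 0.2259 0.9800]  H_jac=[-0.7895 -0.6138]  S=[1.4650]  K=[-0.6367; -0.5323]  nu=[-4.9307]  x^+=[0.9913, 0.9548]  P^+=[0.4120 -0.2706; -0.2706 0.5649]
step 2: x^-=[1.3445, 0.9548]  P^-=[0.5491 -0.0806; -0.0806 0.7749]  H_jac=[0.8153 0.5790]  S=[0.7987]  K=[0.5021; 0.4794]  nu=[0.9210]  x^+=[1.8070, 1.3963]  P^+=[0.3477 -0.2729; -0.2729 0.5913]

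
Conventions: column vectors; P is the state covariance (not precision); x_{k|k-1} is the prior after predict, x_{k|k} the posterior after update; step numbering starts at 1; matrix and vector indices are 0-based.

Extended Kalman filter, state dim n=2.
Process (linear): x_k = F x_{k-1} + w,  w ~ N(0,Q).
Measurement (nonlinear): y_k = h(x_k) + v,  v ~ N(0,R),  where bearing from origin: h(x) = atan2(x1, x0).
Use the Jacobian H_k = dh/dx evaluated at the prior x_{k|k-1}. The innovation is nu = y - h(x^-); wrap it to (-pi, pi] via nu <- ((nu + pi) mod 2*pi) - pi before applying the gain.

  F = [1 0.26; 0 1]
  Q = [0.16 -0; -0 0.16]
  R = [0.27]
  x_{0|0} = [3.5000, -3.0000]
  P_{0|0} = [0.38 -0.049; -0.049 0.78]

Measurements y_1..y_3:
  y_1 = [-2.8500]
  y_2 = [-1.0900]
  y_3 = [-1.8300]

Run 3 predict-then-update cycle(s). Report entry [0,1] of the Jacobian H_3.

H_jac[0,1] = -0.0026

step 1: x^-=[2.7200, -3.0000]  P^-=[0.5672 0.1538; 0.1538 0.9400]  H_jac=[0.1829 0.1659]  S=[0.3242]  K=[0.3988; 0.5678]  nu=[-2.0157]  x^+=[1.9161, -4.1444]  P^+=[0.5157 0.0804; 0.0804 0.8355]
step 2: x^-=[0.8386, -4.1444]  P^-=[0.7740 0.2976; 0.2976 0.9955]  H_jac=[0.2318 0.0469]  S=[0.3202]  K=[0.6038; 0.3612]  nu=[0.2812]  x^+=[1.0083, -4.0429]  P^+=[0.6572 0.2278; 0.2278 0.9537]
step 3: x^-=[-0.0428, -4.0429]  P^-=[1.0001 0.4757; 0.4757 1.1137]  H_jac=[0.2473 -0.0026]  S=[0.3306]  K=[0.7445; 0.3471]  nu=[-0.2486]  x^+=[-0.2279, -4.1292]  P^+=[0.8169 0.3903; 0.3903 1.0739]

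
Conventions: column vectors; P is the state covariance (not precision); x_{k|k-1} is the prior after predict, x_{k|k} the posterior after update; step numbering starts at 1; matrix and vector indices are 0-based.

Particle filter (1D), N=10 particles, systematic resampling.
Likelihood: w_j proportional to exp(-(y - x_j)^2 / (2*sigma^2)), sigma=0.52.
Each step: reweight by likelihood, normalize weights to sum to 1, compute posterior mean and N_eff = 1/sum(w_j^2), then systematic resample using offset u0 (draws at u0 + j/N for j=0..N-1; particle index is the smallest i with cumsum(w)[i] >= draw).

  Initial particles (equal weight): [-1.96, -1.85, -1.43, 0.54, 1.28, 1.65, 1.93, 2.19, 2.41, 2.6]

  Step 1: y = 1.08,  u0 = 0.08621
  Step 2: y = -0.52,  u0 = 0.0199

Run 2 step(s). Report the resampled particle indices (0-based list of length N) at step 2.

step 1: w=[0.0000, 0.0000, 0.0000, 0.2354, 0.3748, 0.2213, 0.1061, 0.0414, 0.0153, 0.0056]  mean=1.3190  Neff=3.8738  idx=[3, 3, 4, 4, 4, 4, 5, 5, 6, 8]
step 2: w=[0.4802, 0.4802, 0.0096, 0.0096, 0.0096, 0.0096, 0.0006, 0.0006, 0.0001, 0.0000]  mean=0.5699  Neff=2.1670  idx=[0, 0, 0, 0, 0, 1, 1, 1, 1, 1]

resampled_idx = [0, 0, 0, 0, 0, 1, 1, 1, 1, 1]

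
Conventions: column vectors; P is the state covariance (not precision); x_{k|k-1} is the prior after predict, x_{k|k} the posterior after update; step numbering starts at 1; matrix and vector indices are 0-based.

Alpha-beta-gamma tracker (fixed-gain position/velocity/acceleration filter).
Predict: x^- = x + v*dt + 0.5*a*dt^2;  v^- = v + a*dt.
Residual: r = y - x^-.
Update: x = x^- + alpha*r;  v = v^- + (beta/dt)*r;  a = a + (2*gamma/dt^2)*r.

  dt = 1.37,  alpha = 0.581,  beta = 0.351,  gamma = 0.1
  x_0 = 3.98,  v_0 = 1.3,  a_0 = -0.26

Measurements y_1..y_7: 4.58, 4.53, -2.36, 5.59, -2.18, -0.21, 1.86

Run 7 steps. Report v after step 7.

step 1: x_pred=5.5170  r=-0.9370  x^+=4.9726  v^+=0.7037  a^+=-0.3598
step 2: x_pred=5.5990  r=-1.0690  x^+=4.9779  v^+=-0.0631  a^+=-0.4738
step 3: x_pred=4.4468  r=-6.8068  x^+=0.4921  v^+=-2.4561  a^+=-1.1991
step 4: x_pred=-3.9981  r=9.5881  x^+=1.5726  v^+=-1.6424  a^+=-0.1774
step 5: x_pred=-0.8439  r=-1.3361  x^+=-1.6202  v^+=-2.2277  a^+=-0.3198
step 6: x_pred=-4.9722  r=4.7622  x^+=-2.2054  v^+=-1.4457  a^+=0.1877
step 7: x_pred=-4.0098  r=5.8698  x^+=-0.5994  v^+=0.3153  a^+=0.8132

v_post = 0.3153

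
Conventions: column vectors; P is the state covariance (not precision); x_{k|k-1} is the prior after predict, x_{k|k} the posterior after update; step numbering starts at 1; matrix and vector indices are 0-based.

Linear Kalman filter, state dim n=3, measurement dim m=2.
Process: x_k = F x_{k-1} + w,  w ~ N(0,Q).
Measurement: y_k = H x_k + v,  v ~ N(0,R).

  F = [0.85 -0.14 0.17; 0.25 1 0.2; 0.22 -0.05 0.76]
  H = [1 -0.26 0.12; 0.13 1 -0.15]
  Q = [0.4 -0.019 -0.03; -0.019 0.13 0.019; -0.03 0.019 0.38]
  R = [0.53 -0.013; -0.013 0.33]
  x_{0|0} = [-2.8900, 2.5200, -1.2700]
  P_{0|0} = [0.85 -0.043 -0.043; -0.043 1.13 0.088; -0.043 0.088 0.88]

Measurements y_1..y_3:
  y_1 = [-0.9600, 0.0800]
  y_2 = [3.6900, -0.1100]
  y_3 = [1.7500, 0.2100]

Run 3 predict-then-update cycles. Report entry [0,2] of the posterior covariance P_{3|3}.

P_post[0,2] = 0.0161

step 1: x^-=[-3.0252, 1.5435, -1.7270]  P^-=[1.0553 0.0017 0.2142; 0.0017 1.3577 0.1900; 0.2142 0.1900 0.9121]  S=[1.7289 -0.2422; -0.2422 1.6612]  K=[0.6472 0.1586; -0.0795 0.7887; 0.1689 0.0734]  nu=[2.6738, -1.3293]  x^+=[-1.5055, 0.2824, -1.3730]  P^+=[0.3390 0.0034 0.0238; 0.0034 0.2830 0.1479; 0.0238 0.1479 0.8599]
step 2: x^-=[-1.5526, -0.3685, -1.3888]  P^-=[0.6744 0.0715 0.1455; 0.0715 0.5319 0.2714; 0.1455 0.2714 0.8904]  S=[1.2339 0.0130; 0.0130 0.8248]  K=[0.5439 0.1579; -0.0341 0.6073; 0.1453 0.1878]  nu=[5.3135, 0.2521]  x^+=[1.3773, -0.3969, -0.5692]  P^+=[0.2865 0.0111 0.0219; 0.0111 0.2268 0.1824; 0.0219 0.1824 0.8346]
step 3: x^-=[1.1295, -0.1664, -0.1097]  P^-=[0.6305 0.0781 0.1262; 0.0781 0.4888 0.2945; 0.1262 0.2945 0.8697]  S=[1.1774 0.0316; 0.0316 0.7760]  K=[0.5269 0.1604; -0.0273 0.5871; 0.1247 0.2275]  nu=[0.5904, 0.2131]  x^+=[1.4748, -0.0574, 0.0124]  P^+=[0.2784 0.0123 0.0161; 0.0123 0.2214 0.1928; 0.0161 0.1928 0.8094]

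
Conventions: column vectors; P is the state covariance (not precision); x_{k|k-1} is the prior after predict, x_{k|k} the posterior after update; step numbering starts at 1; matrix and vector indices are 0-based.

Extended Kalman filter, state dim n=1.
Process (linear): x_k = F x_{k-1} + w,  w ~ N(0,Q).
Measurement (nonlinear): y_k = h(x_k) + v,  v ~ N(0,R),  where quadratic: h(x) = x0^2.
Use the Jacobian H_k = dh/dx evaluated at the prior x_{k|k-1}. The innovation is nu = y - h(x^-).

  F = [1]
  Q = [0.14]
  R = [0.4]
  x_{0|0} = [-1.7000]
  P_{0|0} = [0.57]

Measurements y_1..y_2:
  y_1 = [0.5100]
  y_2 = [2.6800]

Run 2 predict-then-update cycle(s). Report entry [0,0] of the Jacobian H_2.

step 1: x^-=[-1.7000]  P^-=[0.7100]  H_jac=[-3.4000]  S=[8.6076]  K=[-0.2804]  nu=[-2.3800]  x^+=[-1.0325]  P^+=[0.0330]
step 2: x^-=[-1.0325]  P^-=[0.1730]  H_jac=[-2.0651]  S=[1.1377]  K=[-0.3140]  nu=[1.6139]  x^+=[-1.5393]  P^+=[0.0608]

H_jac[0,0] = -2.0651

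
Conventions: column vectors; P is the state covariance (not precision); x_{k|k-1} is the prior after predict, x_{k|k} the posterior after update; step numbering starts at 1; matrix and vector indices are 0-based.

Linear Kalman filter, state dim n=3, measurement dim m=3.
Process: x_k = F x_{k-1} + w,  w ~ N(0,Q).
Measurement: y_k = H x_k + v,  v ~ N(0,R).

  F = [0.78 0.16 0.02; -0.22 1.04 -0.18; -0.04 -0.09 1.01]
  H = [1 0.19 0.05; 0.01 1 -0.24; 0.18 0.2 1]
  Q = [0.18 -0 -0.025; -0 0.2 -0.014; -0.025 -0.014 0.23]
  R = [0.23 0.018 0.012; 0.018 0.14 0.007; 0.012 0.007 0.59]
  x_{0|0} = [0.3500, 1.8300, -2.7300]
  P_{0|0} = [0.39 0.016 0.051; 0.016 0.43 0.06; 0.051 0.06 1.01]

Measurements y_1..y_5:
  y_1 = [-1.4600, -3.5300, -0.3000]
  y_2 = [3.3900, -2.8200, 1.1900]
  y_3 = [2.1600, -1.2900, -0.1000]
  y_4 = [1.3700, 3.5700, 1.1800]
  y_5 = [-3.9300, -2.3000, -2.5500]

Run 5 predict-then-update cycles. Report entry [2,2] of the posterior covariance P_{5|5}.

step 1: x^-=[0.5112, 2.3176, -2.9360]  P^-=[0.4347 0.0055 0.0255; 0.0055 0.6909 -0.1818; 0.0255 -0.1818 1.2495]  S=[0.6939 0.1373 0.1697; 0.1373 0.9902 -0.3268; 0.1697 -0.3268 1.8181]  K=[0.6531 -0.0934 -0.0200; 0.0012 0.7803 0.1167; -0.0199 -0.2782 0.6216]  nu=[-2.2647, -6.5574, 2.0805]  x^+=[-0.3974, -2.5587, 0.2269]  P^+=[0.1517 -0.0102 -0.0299; -0.0102 0.1226 0.0517; -0.0299 0.0517 0.3596]
step 2: x^-=[-0.7148, -2.6144, 0.4753]  P^-=[0.2724 -0.0109 -0.0387; -0.0109 0.3345 -0.0278; -0.0387 -0.0278 0.5911]  S=[0.5075 0.0754 0.0561; 0.0754 0.5219 -0.0946; 0.0561 -0.0946 1.1774]  K=[0.5439 -0.0811 -0.0255; -0.0081 0.6703 0.0858; -0.0464 -0.2330 0.4748]  nu=[4.5778, -0.0844, 1.3662]  x^+=[1.7468, -2.5907, 0.9314]  P^+=[0.1268 -0.0102 -0.0299; -0.0102 0.1031 0.0364; -0.0299 0.0364 0.2761]
step 3: x^-=[0.9666, -3.2463, 1.1040]  P^-=[0.2566 -0.0094 -0.0418; -0.0094 0.3153 -0.0272; -0.0418 -0.0272 0.5084]  S=[0.4910 0.0748 0.0458; 0.0748 0.4977 -0.0777; 0.0458 -0.0777 1.0927]  K=[0.5289 -0.0771 -0.0253; -0.0078 0.6599 0.0785; -0.0507 -0.2244 0.4395]  nu=[1.7550, 2.2116, -0.7287]  x^+=[1.7427, -1.8578, 0.1984]  P^+=[0.1233 -0.0097 -0.0294; -0.0097 0.1007 0.0325; -0.0294 0.0325 0.2559]
step 4: x^-=[1.0660, -2.3513, 0.2979]  P^-=[0.2545 -0.0089 -0.0423; -0.0089 0.3131 -0.0277; -0.0423 -0.0277 0.4885]  S=[0.4889 0.0753 0.0438; 0.0753 0.4946 -0.0738; 0.0438 -0.0738 1.0723]  K=[0.5268 -0.0762 -0.0252; -0.0077 0.6589 0.0767; -0.0517 -0.2219 0.4301]  nu=[0.7358, 5.9821, 1.1605]  x^+=[0.9685, 1.6740, -0.5685]  P^+=[0.1228 -0.0096 -0.0292; -0.0096 0.1003 0.0314; -0.0292 0.0314 0.2506]
step 5: x^-=[1.0119, 1.6302, -0.7635]  P^-=[0.2543 -0.0088 -0.0425; -0.0088 0.3128 -0.0278; -0.0425 -0.0278 0.4832]  S=[0.4887 0.0755 0.0434; 0.0755 0.4941 -0.0726; 0.0434 -0.0726 1.0669]  K=[0.5265 -0.0761 -0.0251; -0.0076 0.6589 0.0762; -0.0521 -0.2211 0.4276]  nu=[-5.2134, -4.1235, -2.2946]  x^+=[-1.3620, -1.2219, -0.5615]  P^+=[0.1227 -0.0096 -0.0292; -0.0096 0.1002 0.0312; -0.0292 0.0312 0.2491]

P_post[2,2] = 0.2491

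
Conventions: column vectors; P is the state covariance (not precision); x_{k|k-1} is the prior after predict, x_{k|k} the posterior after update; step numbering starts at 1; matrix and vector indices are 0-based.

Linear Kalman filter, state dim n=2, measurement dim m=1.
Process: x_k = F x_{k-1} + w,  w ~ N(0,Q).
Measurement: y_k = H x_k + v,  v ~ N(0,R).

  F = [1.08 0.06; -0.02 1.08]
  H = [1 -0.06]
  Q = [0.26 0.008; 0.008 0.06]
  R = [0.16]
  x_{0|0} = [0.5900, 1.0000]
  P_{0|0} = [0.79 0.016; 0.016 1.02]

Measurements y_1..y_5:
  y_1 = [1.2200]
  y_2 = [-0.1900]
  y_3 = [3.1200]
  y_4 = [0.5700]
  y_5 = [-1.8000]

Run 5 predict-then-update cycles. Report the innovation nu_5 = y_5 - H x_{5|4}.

innov = [-3.1070]

step 1: x^-=[0.6972, 1.0682]  P^-=[1.1872 0.0757; 0.0757 1.2494]  S=[1.3426]  K=[0.8809; 0.0005]  nu=[0.5869]  x^+=[1.2142, 1.0685]  P^+=[0.1454 0.0750; 0.0750 1.2494]
step 2: x^-=[1.3754, 1.1297]  P^-=[0.4439 0.1733; 0.1733 1.5141]  S=[0.5885]  K=[0.7365; 0.1400]  nu=[-1.4976]  x^+=[0.2724, 0.9200]  P^+=[0.1246 0.1126; 0.1126 1.5025]
step 3: x^-=[0.3493, 0.9881]  P^-=[0.4253 0.2338; 0.2338 1.8077]  S=[0.5638]  K=[0.7295; 0.2224]  nu=[2.8299]  x^+=[2.4139, 1.6174]  P^+=[0.1253 0.1424; 0.1424 1.7799]
step 4: x^-=[2.7041, 1.6985]  P^-=[0.4310 0.2865; 0.2865 2.1299]  S=[0.5643]  K=[0.7333; 0.2813]  nu=[-2.0322]  x^+=[1.2138, 1.1269]  P^+=[0.1275 0.1701; 0.1701 2.0853]
step 5: x^-=[1.3786, 1.1928]  P^-=[0.4383 0.3386; 0.3386 2.4850]  S=[0.5666]  K=[0.7377; 0.3344]  nu=[-3.1070]  x^+=[-0.9135, 0.1537]  P^+=[0.1300 0.1988; 0.1988 2.4216]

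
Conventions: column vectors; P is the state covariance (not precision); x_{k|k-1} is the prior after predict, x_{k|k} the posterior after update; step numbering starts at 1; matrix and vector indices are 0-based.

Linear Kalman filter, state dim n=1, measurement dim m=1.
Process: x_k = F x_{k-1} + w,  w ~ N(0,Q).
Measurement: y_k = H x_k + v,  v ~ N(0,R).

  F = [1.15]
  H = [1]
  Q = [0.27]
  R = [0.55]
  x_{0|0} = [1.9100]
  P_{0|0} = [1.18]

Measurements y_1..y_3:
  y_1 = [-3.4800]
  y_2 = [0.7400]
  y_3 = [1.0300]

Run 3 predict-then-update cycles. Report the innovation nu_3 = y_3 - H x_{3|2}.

step 1: x^-=[2.1965]  P^-=[1.8305]  S=[2.3805]  K=[0.7690]  nu=[-5.6765]  x^+=[-2.1685]  P^+=[0.4229]
step 2: x^-=[-2.4938]  P^-=[0.8293]  S=[1.3793]  K=[0.6013]  nu=[3.2338]  x^+=[-0.5495]  P^+=[0.3307]
step 3: x^-=[-0.6319]  P^-=[0.7073]  S=[1.2573]  K=[0.5626]  nu=[1.6619]  x^+=[0.3030]  P^+=[0.3094]

innov = [1.6619]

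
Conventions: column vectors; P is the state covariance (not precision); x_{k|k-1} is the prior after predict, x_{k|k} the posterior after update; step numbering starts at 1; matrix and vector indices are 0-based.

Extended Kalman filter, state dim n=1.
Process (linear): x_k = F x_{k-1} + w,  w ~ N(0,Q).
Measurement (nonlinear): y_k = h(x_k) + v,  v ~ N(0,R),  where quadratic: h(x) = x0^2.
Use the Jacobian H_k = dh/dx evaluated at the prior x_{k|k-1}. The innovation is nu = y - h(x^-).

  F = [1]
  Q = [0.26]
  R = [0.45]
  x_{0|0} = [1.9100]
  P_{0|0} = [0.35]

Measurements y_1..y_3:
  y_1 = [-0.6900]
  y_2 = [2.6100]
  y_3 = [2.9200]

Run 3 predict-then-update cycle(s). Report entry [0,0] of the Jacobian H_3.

H_jac[0,0] = 3.1393

step 1: x^-=[1.9100]  P^-=[0.6100]  H_jac=[3.8200]  S=[9.3514]  K=[0.2492]  nu=[-4.3381]  x^+=[0.8290]  P^+=[0.0294]
step 2: x^-=[0.8290]  P^-=[0.2894]  H_jac=[1.6580]  S=[1.2455]  K=[0.3852]  nu=[1.9227]  x^+=[1.5697]  P^+=[0.1045]
step 3: x^-=[1.5697]  P^-=[0.3645]  H_jac=[3.1393]  S=[4.0428]  K=[0.2831]  nu=[0.4561]  x^+=[1.6988]  P^+=[0.0406]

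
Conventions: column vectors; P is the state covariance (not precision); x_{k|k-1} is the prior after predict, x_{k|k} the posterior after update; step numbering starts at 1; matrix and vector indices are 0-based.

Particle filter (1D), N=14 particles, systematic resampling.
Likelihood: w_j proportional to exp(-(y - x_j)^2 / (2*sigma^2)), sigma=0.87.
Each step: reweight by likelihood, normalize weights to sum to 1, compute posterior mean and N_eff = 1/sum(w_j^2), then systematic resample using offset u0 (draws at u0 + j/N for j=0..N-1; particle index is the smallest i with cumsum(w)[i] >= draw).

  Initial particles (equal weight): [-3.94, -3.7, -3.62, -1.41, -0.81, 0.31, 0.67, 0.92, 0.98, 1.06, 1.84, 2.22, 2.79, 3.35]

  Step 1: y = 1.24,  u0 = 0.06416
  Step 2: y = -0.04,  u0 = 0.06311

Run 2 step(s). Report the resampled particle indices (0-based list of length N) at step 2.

resampled_idx = [0, 0, 1, 2, 2, 3, 4, 4, 5, 6, 7, 8, 9, 11]

step 1: w=[0.0000, 0.0000, 0.0000, 0.0016, 0.0106, 0.0959, 0.1370, 0.1587, 0.1624, 0.1662, 0.1339, 0.0900, 0.0347, 0.0090]  mean=1.1651  Neff=7.4310  idx=[5, 6, 6, 7, 7, 8, 8, 8, 9, 9, 10, 10, 11, 13]
step 2: w=[0.1517, 0.1179, 0.1179, 0.0895, 0.0895, 0.0827, 0.0827, 0.0827, 0.0739, 0.0739, 0.0159, 0.0159, 0.0056, 0.0001]  mean=0.8410  Neff=10.1203  idx=[0, 0, 1, 2, 2, 3, 4, 4, 5, 6, 7, 8, 9, 11]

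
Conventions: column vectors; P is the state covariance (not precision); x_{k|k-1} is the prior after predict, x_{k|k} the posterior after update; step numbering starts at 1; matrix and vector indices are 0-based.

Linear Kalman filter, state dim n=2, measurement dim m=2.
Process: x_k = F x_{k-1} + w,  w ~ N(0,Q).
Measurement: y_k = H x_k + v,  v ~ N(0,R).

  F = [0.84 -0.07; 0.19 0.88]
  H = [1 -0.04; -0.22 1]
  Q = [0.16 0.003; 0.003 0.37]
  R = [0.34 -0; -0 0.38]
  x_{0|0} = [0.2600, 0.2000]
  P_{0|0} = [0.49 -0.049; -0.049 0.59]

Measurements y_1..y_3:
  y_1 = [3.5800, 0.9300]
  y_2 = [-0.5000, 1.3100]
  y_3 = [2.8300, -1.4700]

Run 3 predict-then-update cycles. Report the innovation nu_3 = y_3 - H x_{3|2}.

step 1: x^-=[0.2044, 0.2254]  P^-=[0.5144 0.0093; 0.0093 0.8282]  S=[0.8550 -0.1369; -0.1369 1.2290]  K=[0.5984 -0.0179; 0.0812 0.6813]  nu=[3.3846, 0.7496]  x^+=[2.2162, 1.0110]  P^+=[0.2050 0.0383; 0.0383 0.2673]
step 2: x^-=[1.7909, 1.3107]  P^-=[0.3014 0.0471; 0.0471 0.5972]  S=[0.6386 -0.0427; -0.0427 0.9711]  K=[0.4691 0.0008; 0.0769 0.6077]  nu=[-2.2384, 0.3933]  x^+=[0.7411, 1.3775]  P^+=[0.1609 0.0357; 0.0357 0.2388]
step 3: x^-=[0.5261, 1.3530]  P^-=[0.2705 0.0399; 0.0399 0.5727]  S=[0.6082 -0.0422; -0.0422 0.9482]  K=[0.4421 -0.0010; 0.0694 0.5978]  nu=[2.3580, -2.7073]  x^+=[1.5713, -0.1017]  P^+=[0.1516 0.0330; 0.0330 0.2344]

innov = [2.3580, -2.7073]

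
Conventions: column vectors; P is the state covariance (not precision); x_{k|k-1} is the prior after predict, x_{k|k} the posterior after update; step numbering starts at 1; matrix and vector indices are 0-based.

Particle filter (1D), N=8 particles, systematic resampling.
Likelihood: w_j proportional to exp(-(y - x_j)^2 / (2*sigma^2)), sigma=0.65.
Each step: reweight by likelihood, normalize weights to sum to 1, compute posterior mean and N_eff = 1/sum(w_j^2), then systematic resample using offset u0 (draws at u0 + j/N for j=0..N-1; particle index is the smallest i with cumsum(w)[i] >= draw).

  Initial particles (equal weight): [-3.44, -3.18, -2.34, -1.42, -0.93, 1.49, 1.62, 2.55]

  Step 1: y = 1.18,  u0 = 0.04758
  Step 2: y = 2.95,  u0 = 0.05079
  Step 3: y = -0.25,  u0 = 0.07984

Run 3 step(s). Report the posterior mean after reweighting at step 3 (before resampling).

step 1: w=[0.0000, 0.0000, 0.0000, 0.0002, 0.0029, 0.4954, 0.4414, 0.0602]  mean=1.6037  Neff=2.2531  idx=[5, 5, 5, 5, 6, 6, 6, 6]
step 2: w=[0.0986, 0.0986, 0.0986, 0.0986, 0.1514, 0.1514, 0.1514, 0.1514]  mean=1.5687  Neff=7.6578  idx=[0, 1, 3, 4, 5, 5, 6, 7]
step 3: w=[0.1704, 0.1704, 0.1704, 0.0978, 0.0978, 0.0978, 0.0978, 0.0978]  mean=1.5536  Neff=7.4137  idx=[0, 1, 1, 2, 3, 4, 6, 7]

post_mean = 1.5536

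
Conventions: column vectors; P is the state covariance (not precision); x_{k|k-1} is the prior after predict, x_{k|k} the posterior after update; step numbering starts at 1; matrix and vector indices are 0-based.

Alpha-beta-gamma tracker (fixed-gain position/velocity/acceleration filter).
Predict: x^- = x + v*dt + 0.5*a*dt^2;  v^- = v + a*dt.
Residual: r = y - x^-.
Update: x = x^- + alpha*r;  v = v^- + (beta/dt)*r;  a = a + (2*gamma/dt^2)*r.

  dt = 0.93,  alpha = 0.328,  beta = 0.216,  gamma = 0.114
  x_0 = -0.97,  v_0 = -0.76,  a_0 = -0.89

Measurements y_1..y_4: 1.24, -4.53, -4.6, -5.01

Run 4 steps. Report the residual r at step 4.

step 1: x_pred=-2.0617  r=3.3017  x^+=-0.9787  v^+=-0.8209  a^+=-0.0196
step 2: x_pred=-1.7506  r=-2.7794  x^+=-2.6623  v^+=-1.4846  a^+=-0.7523
step 3: x_pred=-4.3683  r=-0.2317  x^+=-4.4443  v^+=-2.2381  a^+=-0.8134
step 4: x_pred=-6.8775  r=1.8675  x^+=-6.2650  v^+=-2.5608  a^+=-0.3211

resid = 1.8675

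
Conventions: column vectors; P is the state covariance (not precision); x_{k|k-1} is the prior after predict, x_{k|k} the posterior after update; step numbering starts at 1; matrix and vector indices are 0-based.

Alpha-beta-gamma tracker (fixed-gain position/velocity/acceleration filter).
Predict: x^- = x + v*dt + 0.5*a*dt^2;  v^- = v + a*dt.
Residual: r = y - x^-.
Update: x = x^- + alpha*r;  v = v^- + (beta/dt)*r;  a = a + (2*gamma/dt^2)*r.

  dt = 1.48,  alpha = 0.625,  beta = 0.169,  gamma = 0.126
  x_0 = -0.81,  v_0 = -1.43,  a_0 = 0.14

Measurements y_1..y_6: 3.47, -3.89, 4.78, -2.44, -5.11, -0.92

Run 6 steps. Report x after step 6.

x_post = -1.1531

step 1: x_pred=-2.7731  r=6.2431  x^+=1.1288  v^+=-0.5099  a^+=0.8582
step 2: x_pred=1.3141  r=-5.2041  x^+=-1.9384  v^+=0.1660  a^+=0.2595
step 3: x_pred=-1.4085  r=6.1885  x^+=2.4593  v^+=1.2568  a^+=0.9715
step 4: x_pred=5.3834  r=-7.8234  x^+=0.4938  v^+=1.8013  a^+=0.0714
step 5: x_pred=3.2379  r=-8.3479  x^+=-1.9795  v^+=0.9538  a^+=-0.8890
step 6: x_pred=-1.5416  r=0.6216  x^+=-1.1531  v^+=-0.2909  a^+=-0.8175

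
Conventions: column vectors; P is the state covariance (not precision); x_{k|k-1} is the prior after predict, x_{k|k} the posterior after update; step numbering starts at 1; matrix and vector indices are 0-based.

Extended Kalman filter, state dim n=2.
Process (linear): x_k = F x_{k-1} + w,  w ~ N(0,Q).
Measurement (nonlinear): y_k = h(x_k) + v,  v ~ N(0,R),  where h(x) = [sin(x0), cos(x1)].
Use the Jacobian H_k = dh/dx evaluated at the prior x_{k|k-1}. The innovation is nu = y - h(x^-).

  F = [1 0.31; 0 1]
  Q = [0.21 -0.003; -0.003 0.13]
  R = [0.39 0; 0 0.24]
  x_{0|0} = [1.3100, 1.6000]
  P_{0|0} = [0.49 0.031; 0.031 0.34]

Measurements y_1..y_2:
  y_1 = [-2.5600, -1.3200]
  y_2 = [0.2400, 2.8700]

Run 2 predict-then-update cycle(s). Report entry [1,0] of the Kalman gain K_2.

step 1: x^-=[1.8060, 1.6000]  P^-=[0.7519 0.1334; 0.1334 0.4700]  H_jac=[-0.2330 0.0000; 0.0000 -0.9996]  S=[0.4308 0.0311; 0.0311 0.7096]  K=[-0.3944 -0.1706; -0.0245 -0.6610]  nu=[-3.5325, -1.2908]  x^+=[3.4195, 2.5397]  P^+=[0.6600 0.0410; 0.0410 0.1587]
step 2: x^-=[4.2068, 2.5397]  P^-=[0.9107 0.0872; 0.0872 0.2887]  H_jac=[-0.4844 0.0000; 0.0000 -0.5662]  S=[0.6036 0.0239; 0.0239 0.3326]  K=[-0.7269 -0.0962; -0.0506 -0.4879]  nu=[1.1149, 3.6943]  x^+=[3.0411, 0.6808]  P^+=[0.5853 0.0408; 0.0408 0.2068]

K[1,0] = -0.0506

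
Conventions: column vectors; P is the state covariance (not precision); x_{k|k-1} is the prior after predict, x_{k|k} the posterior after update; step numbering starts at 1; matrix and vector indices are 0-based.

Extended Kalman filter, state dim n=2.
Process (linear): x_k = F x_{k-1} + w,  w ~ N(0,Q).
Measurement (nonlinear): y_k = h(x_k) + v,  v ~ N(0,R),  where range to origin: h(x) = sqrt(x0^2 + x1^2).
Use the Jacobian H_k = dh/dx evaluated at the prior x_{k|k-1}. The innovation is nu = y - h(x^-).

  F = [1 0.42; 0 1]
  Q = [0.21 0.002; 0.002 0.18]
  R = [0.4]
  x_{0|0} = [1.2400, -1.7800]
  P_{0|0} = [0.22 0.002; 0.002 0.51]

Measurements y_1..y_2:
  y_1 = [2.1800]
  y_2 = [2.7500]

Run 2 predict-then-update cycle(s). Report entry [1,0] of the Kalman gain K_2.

step 1: x^-=[0.4924, -1.7800]  P^-=[0.5216 0.2182; 0.2182 0.6900]  H_jac=[0.2666 -0.9638]  S=[0.9659]  K=[-0.0737; -0.6283]  nu=[0.3331]  x^+=[0.4678, -1.9893]  P^+=[0.5164 0.1735; 0.1735 0.3087]
step 2: x^-=[-0.3677, -1.9893]  P^-=[0.9266 0.3051; 0.3051 0.4887]  H_jac=[-0.1817 -0.9833]  S=[1.0123]  K=[-0.4628; -0.5296]  nu=[0.7270]  x^+=[-0.7041, -2.3743]  P^+=[0.7098 0.0571; 0.0571 0.2049]

K[1,0] = -0.5296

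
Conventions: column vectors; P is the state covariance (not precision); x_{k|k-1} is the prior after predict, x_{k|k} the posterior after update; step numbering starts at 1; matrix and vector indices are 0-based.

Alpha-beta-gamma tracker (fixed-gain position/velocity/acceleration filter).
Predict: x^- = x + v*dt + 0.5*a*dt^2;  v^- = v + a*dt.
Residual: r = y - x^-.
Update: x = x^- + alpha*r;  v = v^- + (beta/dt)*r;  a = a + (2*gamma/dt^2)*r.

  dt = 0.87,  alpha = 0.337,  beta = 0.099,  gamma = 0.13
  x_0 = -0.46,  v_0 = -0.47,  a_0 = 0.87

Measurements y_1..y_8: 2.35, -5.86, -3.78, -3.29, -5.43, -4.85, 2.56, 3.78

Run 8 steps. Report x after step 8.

x_post = -6.0212

step 1: x_pred=-0.5396  r=2.8896  x^+=0.4342  v^+=0.6157  a^+=1.8626
step 2: x_pred=1.6747  r=-7.5347  x^+=-0.8645  v^+=1.3788  a^+=-0.7256
step 3: x_pred=0.0605  r=-3.8405  x^+=-1.2338  v^+=0.3105  a^+=-2.0448
step 4: x_pred=-1.7375  r=-1.5525  x^+=-2.2607  v^+=-1.6452  a^+=-2.5781
step 5: x_pred=-4.6677  r=-0.7623  x^+=-4.9246  v^+=-3.9749  a^+=-2.8400
step 6: x_pred=-9.4576  r=4.6076  x^+=-7.9048  v^+=-5.9214  a^+=-1.2573
step 7: x_pred=-13.5322  r=16.0922  x^+=-8.1092  v^+=-5.1840  a^+=4.2705
step 8: x_pred=-11.0031  r=14.7831  x^+=-6.0212  v^+=0.2136  a^+=9.3486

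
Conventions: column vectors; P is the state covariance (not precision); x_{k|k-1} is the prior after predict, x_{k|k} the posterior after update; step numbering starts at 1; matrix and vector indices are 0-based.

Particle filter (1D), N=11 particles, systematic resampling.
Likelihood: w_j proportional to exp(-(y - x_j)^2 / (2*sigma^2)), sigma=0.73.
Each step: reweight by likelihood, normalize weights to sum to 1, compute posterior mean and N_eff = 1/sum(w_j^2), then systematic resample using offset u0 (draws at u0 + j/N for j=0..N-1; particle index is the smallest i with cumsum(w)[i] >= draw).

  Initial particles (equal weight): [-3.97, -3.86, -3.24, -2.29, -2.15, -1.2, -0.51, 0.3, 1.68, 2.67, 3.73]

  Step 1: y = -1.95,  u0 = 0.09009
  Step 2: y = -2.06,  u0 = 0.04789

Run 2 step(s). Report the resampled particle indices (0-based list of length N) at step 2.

resampled_idx = [1, 1, 2, 3, 4, 4, 5, 6, 7, 7, 9]

step 1: w=[0.0076, 0.0114, 0.0732, 0.3130, 0.3361, 0.2058, 0.0499, 0.0030, 0.0000, 0.0000, 0.0000]  mean=-2.0222  Neff=3.8264  idx=[2, 3, 3, 3, 4, 4, 4, 4, 5, 5, 7]
step 2: w=[0.0334, 0.1175, 0.1175, 0.1175, 0.1225, 0.1225, 0.1225, 0.1225, 0.0617, 0.0617, 0.0007]  mean=-2.1170  Neff=9.0759  idx=[1, 1, 2, 3, 4, 4, 5, 6, 7, 7, 9]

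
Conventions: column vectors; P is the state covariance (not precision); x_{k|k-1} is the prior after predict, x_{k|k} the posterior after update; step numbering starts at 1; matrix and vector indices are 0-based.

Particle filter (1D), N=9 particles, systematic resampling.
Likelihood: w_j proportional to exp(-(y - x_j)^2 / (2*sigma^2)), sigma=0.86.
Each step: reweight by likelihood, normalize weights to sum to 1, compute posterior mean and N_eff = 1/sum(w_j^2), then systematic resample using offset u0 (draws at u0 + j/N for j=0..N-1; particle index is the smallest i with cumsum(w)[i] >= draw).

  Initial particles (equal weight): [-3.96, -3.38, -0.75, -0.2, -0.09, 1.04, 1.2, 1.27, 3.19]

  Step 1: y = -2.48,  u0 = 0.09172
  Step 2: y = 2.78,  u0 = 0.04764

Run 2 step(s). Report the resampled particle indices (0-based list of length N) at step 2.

step 1: w=[0.2299, 0.5846, 0.1337, 0.0301, 0.0213, 0.0002, 0.0001, 0.0001, 0.0000]  mean=-2.9943  Neff=2.4161  idx=[0, 0, 1, 1, 1, 1, 1, 2, 4]
step 2: w=[0.0000, 0.0000, 0.0000, 0.0000, 0.0000, 0.0000, 0.0000, 0.0544, 0.9456]  mean=-0.1259  Neff=1.1147  idx=[7, 8, 8, 8, 8, 8, 8, 8, 8]

resampled_idx = [7, 8, 8, 8, 8, 8, 8, 8, 8]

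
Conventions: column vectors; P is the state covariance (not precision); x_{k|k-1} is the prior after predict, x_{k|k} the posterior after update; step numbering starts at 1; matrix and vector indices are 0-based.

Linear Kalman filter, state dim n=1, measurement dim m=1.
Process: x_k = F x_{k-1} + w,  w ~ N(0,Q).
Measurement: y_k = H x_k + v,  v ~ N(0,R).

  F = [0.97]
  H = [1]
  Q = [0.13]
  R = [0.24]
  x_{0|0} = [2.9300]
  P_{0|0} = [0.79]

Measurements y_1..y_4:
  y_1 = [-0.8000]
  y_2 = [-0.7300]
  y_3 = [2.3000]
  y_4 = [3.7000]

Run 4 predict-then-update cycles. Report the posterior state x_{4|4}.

step 1: x^-=[2.8421]  P^-=[0.8733]  S=[1.1133]  K=[0.7844]  nu=[-3.6421]  x^+=[-0.0149]  P^+=[0.1883]
step 2: x^-=[-0.0144]  P^-=[0.3071]  S=[0.5471]  K=[0.5614]  nu=[-0.7156]  x^+=[-0.4161]  P^+=[0.1347]
step 3: x^-=[-0.4036]  P^-=[0.2568]  S=[0.4968]  K=[0.5169]  nu=[2.7036]  x^+=[0.9938]  P^+=[0.1240]
step 4: x^-=[0.9640]  P^-=[0.2467]  S=[0.4867]  K=[0.5069]  nu=[2.7360]  x^+=[2.3509]  P^+=[0.1217]

x_post = [2.3509]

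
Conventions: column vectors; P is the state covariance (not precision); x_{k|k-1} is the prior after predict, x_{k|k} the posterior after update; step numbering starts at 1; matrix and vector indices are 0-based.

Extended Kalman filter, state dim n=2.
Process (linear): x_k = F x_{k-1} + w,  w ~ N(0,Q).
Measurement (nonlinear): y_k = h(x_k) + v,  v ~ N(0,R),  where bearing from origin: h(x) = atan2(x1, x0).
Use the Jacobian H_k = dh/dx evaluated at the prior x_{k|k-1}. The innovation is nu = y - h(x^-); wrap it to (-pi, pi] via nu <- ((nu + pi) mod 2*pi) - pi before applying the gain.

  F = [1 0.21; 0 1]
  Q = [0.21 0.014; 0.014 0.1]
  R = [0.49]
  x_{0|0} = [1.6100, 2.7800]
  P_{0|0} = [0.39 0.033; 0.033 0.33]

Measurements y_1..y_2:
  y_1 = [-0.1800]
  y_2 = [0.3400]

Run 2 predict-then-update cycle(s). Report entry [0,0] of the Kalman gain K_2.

step 1: x^-=[2.1938, 2.7800]  P^-=[0.6284 0.1163; 0.1163 0.4300]  H_jac=[-0.2217 0.1749]  S=[0.5250]  K=[-0.2266; 0.0942]  nu=[-1.0827]  x^+=[2.4391, 2.6780]  P^+=[0.6015 0.1275; 0.1275 0.4253]
step 2: x^-=[3.0015, 2.6780]  P^-=[0.8838 0.2308; 0.2308 0.5253]  H_jac=[-0.1655 0.1855]  S=[0.5181]  K=[-0.1997; 0.1144]  nu=[-0.3885]  x^+=[3.0791, 2.6336]  P^+=[0.8631 0.2427; 0.2427 0.5186]

K[0,0] = -0.1997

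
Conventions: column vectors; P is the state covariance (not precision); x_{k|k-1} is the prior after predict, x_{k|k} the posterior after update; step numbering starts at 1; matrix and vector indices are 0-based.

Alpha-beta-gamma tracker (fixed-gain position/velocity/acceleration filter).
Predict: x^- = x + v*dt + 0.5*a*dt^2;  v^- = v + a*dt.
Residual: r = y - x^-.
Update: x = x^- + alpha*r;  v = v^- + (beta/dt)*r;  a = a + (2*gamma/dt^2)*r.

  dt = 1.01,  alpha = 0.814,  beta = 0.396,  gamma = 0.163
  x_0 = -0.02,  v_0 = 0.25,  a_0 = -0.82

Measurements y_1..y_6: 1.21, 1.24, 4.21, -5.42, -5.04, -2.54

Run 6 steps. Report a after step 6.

step 1: x_pred=-0.1857  r=1.3957  x^+=0.9504  v^+=-0.0310  a^+=-0.3740
step 2: x_pred=0.7284  r=0.5116  x^+=1.1448  v^+=-0.2081  a^+=-0.2105
step 3: x_pred=0.8274  r=3.3826  x^+=3.5808  v^+=0.9056  a^+=0.8706
step 4: x_pred=4.9396  r=-10.3596  x^+=-3.4931  v^+=-2.2769  a^+=-2.4401
step 5: x_pred=-7.0373  r=1.9973  x^+=-5.4115  v^+=-3.9583  a^+=-1.8018
step 6: x_pred=-10.3284  r=7.7884  x^+=-3.9886  v^+=-2.7244  a^+=0.6872

a_post = 0.6872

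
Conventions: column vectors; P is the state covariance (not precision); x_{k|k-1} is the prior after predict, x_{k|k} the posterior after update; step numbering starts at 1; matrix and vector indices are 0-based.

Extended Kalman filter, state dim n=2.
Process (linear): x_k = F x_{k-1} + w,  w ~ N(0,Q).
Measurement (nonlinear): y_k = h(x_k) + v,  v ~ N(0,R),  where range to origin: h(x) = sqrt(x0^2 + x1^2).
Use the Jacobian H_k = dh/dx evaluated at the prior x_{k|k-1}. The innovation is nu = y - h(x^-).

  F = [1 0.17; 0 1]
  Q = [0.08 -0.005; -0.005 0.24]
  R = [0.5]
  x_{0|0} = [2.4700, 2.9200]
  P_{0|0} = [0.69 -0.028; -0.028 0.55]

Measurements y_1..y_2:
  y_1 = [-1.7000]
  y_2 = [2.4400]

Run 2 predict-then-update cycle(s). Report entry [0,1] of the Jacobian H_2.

H_jac[0,1] = 0.5981

step 1: x^-=[2.9664, 2.9200]  P^-=[0.7764 0.0605; 0.0605 0.7900]  H_jac=[0.7127 0.7015]  S=[1.3436]  K=[0.4434; 0.4446]  nu=[-5.8624]  x^+=[0.3670, 0.3137]  P^+=[0.5122 -0.2043; -0.2043 0.5245]
step 2: x^-=[0.4204, 0.3137]  P^-=[0.5379 -0.1202; -0.1202 0.7645]  H_jac=[0.8014 0.5981]  S=[1.0037]  K=[0.3579; 0.3596]  nu=[1.9155]  x^+=[1.1058, 1.0025]  P^+=[0.4094 -0.2493; -0.2493 0.6347]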